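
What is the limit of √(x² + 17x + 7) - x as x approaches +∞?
This is an ∞ − ∞ indeterminate form.
Multiply and divide by the conjugate √(x²+17x + 7) + x; the x² terms cancel, leaving (17x + 7)/(√(x²+17x + 7)+x) → 17/2.
Limit = 17/2.

Final answer: 17/2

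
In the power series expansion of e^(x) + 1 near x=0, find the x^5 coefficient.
Expand to order 5: e^(x) + 1 = x^5/120 + x^4/24 + x^3/6 + x^2/2 + x + 2 + O(x^6).
The coefficient of x^5 is 1/120.

Final answer: 1/120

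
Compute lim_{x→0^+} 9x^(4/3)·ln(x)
This is a 0·∞ indeterminate form at x → 0⁺.
Rewrite the product as 9·ln(x) / x^(-4/3) and apply L'Hôpital, or use the standard hierarchy x^(-4/3) ≫ |ln x| as x → 0⁺.
The indeterminate product → 0, so the limit = 0.

Final answer: 0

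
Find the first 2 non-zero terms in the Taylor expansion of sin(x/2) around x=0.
-x^3/48 + x/2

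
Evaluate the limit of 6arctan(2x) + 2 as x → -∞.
Evaluate the dominant behaviour as x → -∞; each term tends to a finite value or vanishes.
Limit = 2 - 3·π.

Final answer: 2 - 3·π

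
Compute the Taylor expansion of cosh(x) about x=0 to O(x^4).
x^2/2 + 1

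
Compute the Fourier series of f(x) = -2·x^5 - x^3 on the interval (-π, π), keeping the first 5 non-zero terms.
(-468 - 4·π^4 + 78·π^2)·sin(x) + (-9·π^2 + 27/2 + 2·π^4)·sin(2·x) + (-4·π^4/3 - 124/81 + 62·π^2/27)·sin(3·x) + (-3·π^2/4 + 9/32 + π^4)·sin(4·x) + (-4·π^4/5 - 36/625 + 6·π^2/25)·sin(5·x)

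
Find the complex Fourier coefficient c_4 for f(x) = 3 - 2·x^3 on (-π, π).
Compute the real Fourier coefficients first: a_4 = 0, b_4 = -3/8 + π^2.
Then c_4 = (a_4 − i·b_4)/2 = -i·π^2/2 + 3·i/16.

Final answer: -i·π^2/2 + 3·i/16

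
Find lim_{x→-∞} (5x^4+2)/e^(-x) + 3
The quotient is an ∞/∞ indeterminate form as x → -∞.
Compare growth rates of the dominant terms (exponentials ≫ polynomials ≫ logarithms), or apply L'Hôpital's rule; the quotient → 0.
Adding the constant: 0 + 3 = 3. Limit = 3.

Final answer: 3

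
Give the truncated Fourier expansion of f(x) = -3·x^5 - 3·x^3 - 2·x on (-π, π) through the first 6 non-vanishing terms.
(-688 - 6·π^4 + 114·π^2)·sin(x) + (-12·π^2 + 20 + 3·π^4)·sin(2·x) + (-2·π^4 - 80/27 + 22·π^2/9)·sin(3·x) + (-3·π^2/8 + 73/64 + 3·π^4/2)·sin(4·x) + (-6·π^4/5 - 6·π^2/25 - 464/625)·sin(5·x) + (16/27 + 4·π^2/9 + π^4)·sin(6·x)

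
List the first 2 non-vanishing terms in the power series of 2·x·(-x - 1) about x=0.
-2·x^2 - 2·x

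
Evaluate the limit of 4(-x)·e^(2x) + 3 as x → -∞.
The product is a 0·∞ indeterminate form at x → -∞.
Rewrite the product as 4(-x) / e^(-2x) (an ∞/∞ form) and apply L'Hôpital, or use the standard hierarchy e^(2|x|) ≫ |(-x)| as x → -∞.
The indeterminate product → 0, so the limit = 3.

Final answer: 3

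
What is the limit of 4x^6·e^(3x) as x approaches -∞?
This is a 0·∞ indeterminate form at x → -∞.
Rewrite the product as 4x^6 / e^(-3x) (an ∞/∞ form) and apply L'Hôpital, or use the standard hierarchy e^(3|x|) ≫ |x^6| as x → -∞.
The indeterminate product → 0, so the limit = 0.

Final answer: 0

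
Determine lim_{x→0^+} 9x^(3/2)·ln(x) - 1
The product is a 0·∞ indeterminate form at x → 0⁺.
Rewrite the product as 9·ln(x) / x^(-3/2) and apply L'Hôpital, or use the standard hierarchy x^(-3/2) ≫ |ln x| as x → 0⁺.
The indeterminate product → 0, so the limit = -1.

Final answer: -1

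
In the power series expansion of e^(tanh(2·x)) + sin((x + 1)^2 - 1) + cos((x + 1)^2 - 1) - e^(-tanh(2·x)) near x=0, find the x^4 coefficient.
Expand to order 4: e^(tanh(2·x)) + sin((x + 1)^2 - 1) + cos((x + 1)^2 - 1) - e^(-tanh(2·x)) = -11·x^4/6 - 6·x^3 - x^2 + 6·x + 1 + O(x^5).
The coefficient of x^4 is -11/6.

Final answer: -11/6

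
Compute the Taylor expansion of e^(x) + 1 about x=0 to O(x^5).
x^4/24 + x^3/6 + x^2/2 + x + 2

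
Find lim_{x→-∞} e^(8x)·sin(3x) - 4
Evaluate the dominant behaviour as x → -∞; each term tends to a finite value or vanishes.
Limit = -4.

Final answer: -4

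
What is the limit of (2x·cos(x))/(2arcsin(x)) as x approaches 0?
Both numerator and denominator → 0 as x → 0; this is a 0/0 indeterminate form.
Expand each to leading order near x = 0: numerator ~ 2·x, denominator ~ 2·x.
The limit of the ratio is 1.

Final answer: 1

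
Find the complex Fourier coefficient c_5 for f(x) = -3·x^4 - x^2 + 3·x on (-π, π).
Compute the real Fourier coefficients first: a_5 = -44/625 + 24·π^2/25, b_5 = 6/5.
Then c_5 = (a_5 − i·b_5)/2 = -22/625 + 12·π^2/25 - 3·i/5.

Final answer: -22/625 + 12·π^2/25 - 3·i/5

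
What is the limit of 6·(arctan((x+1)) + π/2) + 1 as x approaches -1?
Direct substitution at x = -1 gives 1 + 3·π.

Final answer: 1 + 3·π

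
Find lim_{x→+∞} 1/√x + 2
Evaluate the dominant behaviour as x → +∞; each term tends to a finite value or vanishes.
Limit = 2.

Final answer: 2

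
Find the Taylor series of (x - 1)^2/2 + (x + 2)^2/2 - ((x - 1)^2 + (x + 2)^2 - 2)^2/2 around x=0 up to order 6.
-2·x^4 - 4·x^3 - 7·x^2 - 5·x - 2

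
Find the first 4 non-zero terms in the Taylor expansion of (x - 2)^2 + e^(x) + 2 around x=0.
x^3/6 + 3·x^2/2 - 3·x + 7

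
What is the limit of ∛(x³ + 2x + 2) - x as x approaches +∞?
This is an ∞ − ∞ indeterminate form.
Multiply by (A² + AB + B²)/(A² + AB + B²) where A = ∛(x³+2x + 2), B = x to use A³ − B³ = (A−B)(A²+AB+B²); the x³ terms cancel, leaving (2x + 2)/(A²+AB+B²) with denominator ~ 3x², so the limit is 0.
Limit = 0.

Final answer: 0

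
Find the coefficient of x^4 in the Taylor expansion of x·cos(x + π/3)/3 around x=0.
Expand to order 4: x·cos(x + π/3)/3 = √(3)·x^4/36 - x^3/12 - √(3)·x^2/6 + x/6 + O(x^5).
The coefficient of x^4 is √(3)/36.

Final answer: √(3)/36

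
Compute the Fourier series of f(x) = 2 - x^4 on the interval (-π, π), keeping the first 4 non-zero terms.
(-48 + 8·π^2)·cos(x) + (3 - 2·π^2)·cos(2·x) + (-16/27 + 8·π^2/9)·cos(3·x) - π^4/5 + 2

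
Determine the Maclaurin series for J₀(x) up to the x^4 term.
x^4/64 - x^2/4 + 1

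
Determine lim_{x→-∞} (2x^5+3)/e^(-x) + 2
The quotient is an ∞/∞ indeterminate form as x → -∞.
Compare growth rates of the dominant terms (exponentials ≫ polynomials ≫ logarithms), or apply L'Hôpital's rule; the quotient → 0.
Adding the constant: 0 + 2 = 2. Limit = 2.

Final answer: 2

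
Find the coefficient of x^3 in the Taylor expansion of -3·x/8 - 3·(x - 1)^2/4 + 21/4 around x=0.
Expand to order 3: -3·x/8 - 3·(x - 1)^2/4 + 21/4 = -3·x^2/4 + 9·x/8 + 9/2 + O(x^4).
The coefficient of x^3 is 0.

Final answer: 0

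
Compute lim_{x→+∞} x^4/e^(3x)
This is an ∞/∞ indeterminate form as x → +∞.
The exponential denominator e^(3x) dominates the polynomial numerator (e^x ≫ x^4 as x → ∞), so the quotient → 0.
Limit = 0.

Final answer: 0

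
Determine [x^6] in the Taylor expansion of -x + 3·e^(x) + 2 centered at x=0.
Expand to order 6: -x + 3·e^(x) + 2 = x^6/240 + x^5/40 + x^4/8 + x^3/2 + 3·x^2/2 + 2·x + 5 + O(x^7).
The coefficient of x^6 is 1/240.

Final answer: 1/240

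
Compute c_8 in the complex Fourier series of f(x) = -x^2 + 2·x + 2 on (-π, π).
Compute the real Fourier coefficients first: a_8 = -1/16, b_8 = -1/2.
Then c_8 = (a_8 − i·b_8)/2 = -1/32 + i/4.

Final answer: -1/32 + i/4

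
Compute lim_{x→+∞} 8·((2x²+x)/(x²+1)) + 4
Evaluate the dominant behaviour as x → +∞; each term tends to a finite value or vanishes.
Limit = 20.

Final answer: 20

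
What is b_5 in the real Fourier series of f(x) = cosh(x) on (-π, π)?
b_5 = (1/π) ∫_{-π}^{π} f(x)·sin(5x) dx.
Evaluate the integral (use parity and integration by parts as needed): b_5 = 0.

Final answer: 0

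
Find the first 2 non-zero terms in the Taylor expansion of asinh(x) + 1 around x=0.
x + 1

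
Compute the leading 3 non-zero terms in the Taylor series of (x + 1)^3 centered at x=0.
3·x^2 + 3·x + 1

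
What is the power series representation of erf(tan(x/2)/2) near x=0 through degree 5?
9·x^5/(5120·√(π)) + x^3/(32·√(π)) + x/(2·√(π))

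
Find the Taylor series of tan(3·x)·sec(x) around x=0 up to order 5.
1501·x^5/40 + 21·x^3/2 + 3·x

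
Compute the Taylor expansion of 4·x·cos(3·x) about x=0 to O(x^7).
27·x^5/2 - 18·x^3 + 4·x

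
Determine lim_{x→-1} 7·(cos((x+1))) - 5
Direct substitution at x = -1 gives 2.

Final answer: 2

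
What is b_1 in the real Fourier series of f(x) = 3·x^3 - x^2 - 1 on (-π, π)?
b_1 = (1/π) ∫_{-π}^{π} f(x)·sin(1x) dx.
Evaluate the integral (use parity and integration by parts as needed): b_1 = -36 + 6·π^2.

Final answer: -36 + 6·π^2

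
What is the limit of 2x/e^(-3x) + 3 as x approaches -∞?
The quotient is an ∞/∞ indeterminate form as x → -∞.
Compare growth rates of the dominant terms (exponentials ≫ polynomials ≫ logarithms), or apply L'Hôpital's rule; the quotient → 0.
Adding the constant: 0 + 3 = 3. Limit = 3.

Final answer: 3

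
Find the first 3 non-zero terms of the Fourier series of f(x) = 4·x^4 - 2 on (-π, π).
(192 - 32·π^2)·cos(x) + (-12 + 8·π^2)·cos(2·x) - 2 + 4·π^4/5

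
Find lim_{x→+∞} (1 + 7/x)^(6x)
As x → +∞: write (1 + 7/x)^(6x) = ((1 + 7/x)^x)^6 → (e^7)^6 = e^42.
Limit = e^(42).

Final answer: e^(42)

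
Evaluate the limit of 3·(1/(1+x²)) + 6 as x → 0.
Direct substitution at x = 0 gives 9.

Final answer: 9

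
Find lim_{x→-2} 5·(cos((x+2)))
Direct substitution at x = -2 gives 5.

Final answer: 5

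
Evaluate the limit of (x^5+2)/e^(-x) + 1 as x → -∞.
The quotient is an ∞/∞ indeterminate form as x → -∞.
Compare growth rates of the dominant terms (exponentials ≫ polynomials ≫ logarithms), or apply L'Hôpital's rule; the quotient → 0.
Adding the constant: 0 + 1 = 1. Limit = 1.

Final answer: 1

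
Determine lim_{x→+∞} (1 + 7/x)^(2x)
As x → +∞: write (1 + 7/x)^(2x) = ((1 + 7/x)^x)^2 → (e^7)^2 = e^14.
Limit = e^(14).

Final answer: e^(14)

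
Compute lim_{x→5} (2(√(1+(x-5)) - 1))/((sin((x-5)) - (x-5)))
Both numerator and denominator → 0 as x → 5; this is a 0/0 indeterminate form.
Expand each to leading order near x = 5: numerator ~ (x - 5), denominator ~ -(x - 5)^3/6.
The limit of the ratio is -∞.

Final answer: -∞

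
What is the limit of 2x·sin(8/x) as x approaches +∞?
As x → +∞: let u = 8/x → 0⁺; then 2·x·sin(8/x) = 2·8·sin(u)/u → 2·8·1 = 16.
Limit = 16.

Final answer: 16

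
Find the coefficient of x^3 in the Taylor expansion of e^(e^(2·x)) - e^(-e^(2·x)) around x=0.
Expand to order 3: e^(e^(2·x)) - e^(-e^(2·x)) = x^3·(-4·e^(-1)/3 + 20·e/3) + 4·e·x^2 + x·(2·e^(-1) + 2·e) - e^(-1) + e + O(x^4).
The coefficient of x^3 is -4·e^(-1)/3 + 20·e/3.

Final answer: -4·e^(-1)/3 + 20·e/3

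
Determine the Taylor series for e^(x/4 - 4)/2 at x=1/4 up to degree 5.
e^(-63/16)/2 + e^(-63/16)·(x - 1/4)/8 + e^(-63/16)·(x - 1/4)^2/64 + e^(-63/16)·(x - 1/4)^3/768 + e^(-63/16)·(x - 1/4)^4/12288 + e^(-63/16)·(x - 1/4)^5/245760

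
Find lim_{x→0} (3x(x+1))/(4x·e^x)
Both numerator and denominator → 0 as x → 0; this is a 0/0 indeterminate form.
Expand each to leading order near x = 0: numerator ~ 3·x, denominator ~ 4·x.
The limit of the ratio is 3/4.

Final answer: 3/4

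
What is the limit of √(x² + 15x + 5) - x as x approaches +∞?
This is an ∞ − ∞ indeterminate form.
Multiply and divide by the conjugate √(x²+15x + 5) + x; the x² terms cancel, leaving (15x + 5)/(√(x²+15x + 5)+x) → 15/2.
Limit = 15/2.

Final answer: 15/2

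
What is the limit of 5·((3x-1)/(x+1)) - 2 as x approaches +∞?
Evaluate the dominant behaviour as x → +∞; each term tends to a finite value or vanishes.
Limit = 13.

Final answer: 13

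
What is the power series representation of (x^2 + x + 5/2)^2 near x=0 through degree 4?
x^4 + 2·x^3 + 6·x^2 + 5·x + 25/4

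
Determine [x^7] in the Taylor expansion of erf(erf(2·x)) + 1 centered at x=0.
Expand to order 7: erf(erf(2·x)) + 1 = x^7·(-4096/(3·π^3) - 19456/(45·π^2) - 16384/(21·π^4) - 256/(21·π)) + x^5·(64/(5·π) + 1024/(5·π^3) + 512/(3·π^2)) + x^3·(-128/(3·π^2) - 32/(3·π)) + 8·x/π + 1 + O(x^8).
The coefficient of x^7 is -4096/(3·π^3) - 19456/(45·π^2) - 16384/(21·π^4) - 256/(21·π).

Final answer: -4096/(3·π^3) - 19456/(45·π^2) - 16384/(21·π^4) - 256/(21·π)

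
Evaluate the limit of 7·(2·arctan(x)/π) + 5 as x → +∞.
Evaluate the dominant behaviour as x → +∞; each term tends to a finite value or vanishes.
Limit = 12.

Final answer: 12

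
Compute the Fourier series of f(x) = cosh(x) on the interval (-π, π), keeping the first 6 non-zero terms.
-cos(x)·sinh(π)/π + 2·cos(2·x)·sinh(π)/(5·π) - cos(3·x)·sinh(π)/(5·π) + 2·cos(4·x)·sinh(π)/(17·π) - cos(5·x)·sinh(π)/(13·π) + sinh(π)/π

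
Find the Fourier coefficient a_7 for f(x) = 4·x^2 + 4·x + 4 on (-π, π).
a_7 = (1/π) ∫_{-π}^{π} f(x)·cos(7x) dx.
Evaluate the integral (use parity and integration by parts as needed): a_7 = -16/49.

Final answer: -16/49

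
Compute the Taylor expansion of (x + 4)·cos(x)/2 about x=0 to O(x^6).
x^5/48 + x^4/12 - x^3/4 - x^2 + x/2 + 2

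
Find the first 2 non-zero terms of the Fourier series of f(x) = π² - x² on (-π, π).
4·cos(x) + 2·π^2/3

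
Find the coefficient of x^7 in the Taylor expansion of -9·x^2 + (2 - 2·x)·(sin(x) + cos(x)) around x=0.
Expand to order 7: -9·x^2 + (2 - 2·x)·(sin(x) + cos(x)) = x^7/420 - 7·x^6/360 - x^5/15 + 5·x^4/12 + 2·x^3/3 - 12·x^2 + 2 + O(x^8).
The coefficient of x^7 is 1/420.

Final answer: 1/420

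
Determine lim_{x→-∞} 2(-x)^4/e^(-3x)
This is an ∞/∞ indeterminate form as x → -∞.
Compare growth rates of the dominant terms (exponentials ≫ polynomials ≫ logarithms), or apply L'Hôpital's rule; the quotient → 0.
Limit = 0.

Final answer: 0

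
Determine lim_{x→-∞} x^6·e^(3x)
This is a 0·∞ indeterminate form at x → -∞.
Rewrite the product as x^6 / e^(-3x) (an ∞/∞ form) and apply L'Hôpital, or use the standard hierarchy e^(3|x|) ≫ |x^6| as x → -∞.
The indeterminate product → 0, so the limit = 0.

Final answer: 0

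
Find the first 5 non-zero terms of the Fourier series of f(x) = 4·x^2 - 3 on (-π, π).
-16·cos(x) + 4·cos(2·x) - 16·cos(3·x)/9 + cos(4·x) - 3 + 4·π^2/3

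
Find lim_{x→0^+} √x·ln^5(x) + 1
The product is a 0·∞ indeterminate form at x → 0⁺.
Rewrite the product as ln^5(x) / x^(-1/2) and apply L'Hôpital, or use the standard hierarchy x^(-1/2) ≫ |ln x|^5 as x → 0⁺.
The indeterminate product → 0, so the limit = 1.

Final answer: 1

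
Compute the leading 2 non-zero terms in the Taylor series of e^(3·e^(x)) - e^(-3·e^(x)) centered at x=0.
x·(3·e^(-3) + 3·e^(3)) - e^(-3) + e^(3)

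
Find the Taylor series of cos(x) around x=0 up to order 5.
x^4/24 - x^2/2 + 1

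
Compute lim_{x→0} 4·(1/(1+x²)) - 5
Direct substitution at x = 0 gives -1.

Final answer: -1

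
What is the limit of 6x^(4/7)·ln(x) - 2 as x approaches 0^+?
The product is a 0·∞ indeterminate form at x → 0⁺.
Rewrite the product as 6·ln(x) / x^(-4/7) and apply L'Hôpital, or use the standard hierarchy x^(-4/7) ≫ |ln x| as x → 0⁺.
The indeterminate product → 0, so the limit = -2.

Final answer: -2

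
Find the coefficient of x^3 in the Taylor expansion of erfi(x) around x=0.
Expand to order 3: erfi(x) = 2·x^3/(3·√(π)) + 2·x/√(π) + O(x^4).
The coefficient of x^3 is 2/(3·√(π)).

Final answer: 2/(3·√(π))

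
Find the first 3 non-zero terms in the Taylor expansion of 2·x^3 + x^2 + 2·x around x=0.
2·x^3 + x^2 + 2·x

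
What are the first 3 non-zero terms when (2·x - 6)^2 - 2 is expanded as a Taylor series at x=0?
4·x^2 - 24·x + 34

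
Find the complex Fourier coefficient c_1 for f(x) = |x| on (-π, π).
Compute the real Fourier coefficients first: a_1 = -4/π, b_1 = 0.
Then c_1 = (a_1 − i·b_1)/2 = -2/π.

Final answer: -2/π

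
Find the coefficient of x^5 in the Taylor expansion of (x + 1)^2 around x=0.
Expand to order 5: (x + 1)^2 = x^2 + 2·x + 1 + O(x^6).
The coefficient of x^5 is 0.

Final answer: 0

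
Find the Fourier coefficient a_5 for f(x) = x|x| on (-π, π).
a_5 = (1/π) ∫_{-π}^{π} f(x)·cos(5x) dx.
Evaluate the integral (use parity and integration by parts as needed): a_5 = 0.

Final answer: 0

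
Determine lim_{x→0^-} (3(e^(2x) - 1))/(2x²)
Both numerator and denominator → 0 as x → 0^-; this is a 0/0 indeterminate form.
Expand each to leading order near x = 0: numerator ~ 6·x, denominator ~ 2·x^2.
The limit of the ratio is -∞.

Final answer: -∞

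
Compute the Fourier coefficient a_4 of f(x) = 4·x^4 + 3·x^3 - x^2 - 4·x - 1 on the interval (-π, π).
a_4 = (1/π) ∫_{-π}^{π} f(x)·cos(4x) dx.
Evaluate the integral (use parity and integration by parts as needed): a_4 = -1 + 2·π^2.

Final answer: -1 + 2·π^2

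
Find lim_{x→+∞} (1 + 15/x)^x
As x → +∞: this is the defining limit (1 + 15/x)^x → e^15.
Limit = e^(15).

Final answer: e^(15)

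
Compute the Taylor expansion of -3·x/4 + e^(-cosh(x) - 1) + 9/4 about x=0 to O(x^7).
-x^6·e^(-2)/720 + x^4·e^(-2)/12 - x^2·e^(-2)/2 - 3·x/4 + e^(-2) + 9/4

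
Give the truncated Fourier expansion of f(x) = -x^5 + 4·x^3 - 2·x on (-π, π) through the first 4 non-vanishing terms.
(-292 - 2·π^4 + 48·π^2)·sin(x) + (-9·π^2 + 31/2 + π^4)·sin(2·x) + (-2·π^4/3 - 332/81 + 112·π^2/27)·sin(3·x) + (-21·π^2/8 + 127/64 + π^4/2)·sin(4·x)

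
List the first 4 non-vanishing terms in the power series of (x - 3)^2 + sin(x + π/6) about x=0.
-√(3)·x^3/12 + 3·x^2/4 + x·(-6 + √(3)/2) + 19/2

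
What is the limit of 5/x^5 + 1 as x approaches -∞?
Evaluate the dominant behaviour as x → -∞; each term tends to a finite value or vanishes.
Limit = 1.

Final answer: 1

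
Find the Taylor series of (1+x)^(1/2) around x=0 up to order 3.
x^3/16 - x^2/8 + x/2 + 1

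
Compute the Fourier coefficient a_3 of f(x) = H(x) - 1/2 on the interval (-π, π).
a_3 = (1/π) ∫_{-π}^{π} f(x)·cos(3x) dx.
Evaluate the integral (use parity and integration by parts as needed): a_3 = 0.

Final answer: 0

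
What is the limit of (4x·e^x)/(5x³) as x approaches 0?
Both numerator and denominator → 0 as x → 0; this is a 0/0 indeterminate form.
Expand each to leading order near x = 0: numerator ~ 4·x, denominator ~ 5·x^3.
The limit of the ratio is ∞.

Final answer: ∞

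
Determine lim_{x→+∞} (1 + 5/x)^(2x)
As x → +∞: write (1 + 5/x)^(2x) = ((1 + 5/x)^x)^2 → (e^5)^2 = e^10.
Limit = e^(10).

Final answer: e^(10)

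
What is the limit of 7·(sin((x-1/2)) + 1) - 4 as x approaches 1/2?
Direct substitution at x = 1/2 gives 3.

Final answer: 3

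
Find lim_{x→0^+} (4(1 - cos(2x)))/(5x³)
Both numerator and denominator → 0 as x → 0^+; this is a 0/0 indeterminate form.
Expand each to leading order near x = 0: numerator ~ 8·x^2, denominator ~ 5·x^3.
The limit of the ratio is ∞.

Final answer: ∞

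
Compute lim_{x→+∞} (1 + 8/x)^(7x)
As x → +∞: write (1 + 8/x)^(7x) = ((1 + 8/x)^x)^7 → (e^8)^7 = e^56.
Limit = e^(56).

Final answer: e^(56)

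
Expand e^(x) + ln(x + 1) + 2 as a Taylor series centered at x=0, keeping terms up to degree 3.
x^3/2 + 2·x + 3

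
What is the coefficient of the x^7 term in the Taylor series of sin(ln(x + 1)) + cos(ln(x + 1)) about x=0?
Expand to order 7: sin(ln(x + 1)) + cos(ln(x + 1)) = 4·x^7/63 - 5·x^6/36 + x^5/4 - 5·x^4/12 + 2·x^3/3 - x^2 + x + 1 + O(x^8).
The coefficient of x^7 is 4/63.

Final answer: 4/63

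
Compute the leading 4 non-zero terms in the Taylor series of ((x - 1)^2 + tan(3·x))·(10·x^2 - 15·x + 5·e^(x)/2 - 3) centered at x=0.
-16·x^3/3 - 7·x^2/4 - 13·x - 1/2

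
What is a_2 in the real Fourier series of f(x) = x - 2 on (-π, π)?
a_2 = (1/π) ∫_{-π}^{π} f(x)·cos(2x) dx.
Evaluate the integral (use parity and integration by parts as needed): a_2 = 0.

Final answer: 0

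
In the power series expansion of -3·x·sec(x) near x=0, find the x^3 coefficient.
Expand to order 3: -3·x·sec(x) = -3·x^3/2 - 3·x + O(x^4).
The coefficient of x^3 is -3/2.

Final answer: -3/2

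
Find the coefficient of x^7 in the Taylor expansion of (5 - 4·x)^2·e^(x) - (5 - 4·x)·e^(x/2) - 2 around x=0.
17809/215040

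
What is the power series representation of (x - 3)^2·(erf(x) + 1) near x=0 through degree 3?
-4·x^3/√(π) + x^2·(1 - 12/√(π)) + x·(-6 + 18/√(π)) + 9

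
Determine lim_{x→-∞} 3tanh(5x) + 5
Evaluate the dominant behaviour as x → -∞; each term tends to a finite value or vanishes.
Limit = 2.

Final answer: 2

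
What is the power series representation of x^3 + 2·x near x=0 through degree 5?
x^3 + 2·x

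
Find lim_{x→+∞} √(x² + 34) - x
This is an ∞ − ∞ indeterminate form.
Multiply and divide by the conjugate √(x²+34) + x; the x² terms cancel, leaving 34/(√(x²+34)+x) → 0.
Limit = 0.

Final answer: 0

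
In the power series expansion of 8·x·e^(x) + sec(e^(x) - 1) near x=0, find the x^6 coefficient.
Expand to order 6: 8·x·e^(x) + sec(e^(x) - 1) = 31·x^6/48 + 7·x^5/8 + 11·x^4/6 + 9·x^3/2 + 17·x^2/2 + 8·x + 1 + O(x^7).
The coefficient of x^6 is 31/48.

Final answer: 31/48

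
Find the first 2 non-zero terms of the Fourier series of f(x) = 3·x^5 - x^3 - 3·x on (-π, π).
(-122·π^2 + 6·π^4 + 726)·sin(x) + (-3·π^4 - 21 + 16·π^2)·sin(2·x)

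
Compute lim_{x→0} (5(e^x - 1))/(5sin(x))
Both numerator and denominator → 0 as x → 0; this is a 0/0 indeterminate form.
Expand each to leading order near x = 0: numerator ~ 5·x, denominator ~ 5·x.
The limit of the ratio is 1.

Final answer: 1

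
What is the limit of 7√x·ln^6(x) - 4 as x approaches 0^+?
The product is a 0·∞ indeterminate form at x → 0⁺.
Rewrite the product as 7·ln^6(x) / x^(-1/2) and apply L'Hôpital, or use the standard hierarchy x^(-1/2) ≫ |ln x|^6 as x → 0⁺.
The indeterminate product → 0, so the limit = -4.

Final answer: -4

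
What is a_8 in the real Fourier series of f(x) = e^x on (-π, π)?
a_8 = (1/π) ∫_{-π}^{π} f(x)·cos(8x) dx.
Evaluate the integral (use parity and integration by parts as needed): a_8 = (-1 + e^(2·π))·e^(-π)/(65·π).

Final answer: (-1 + e^(2·π))·e^(-π)/(65·π)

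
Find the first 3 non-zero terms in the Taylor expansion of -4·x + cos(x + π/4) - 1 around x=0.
-√(2)·x^2/4 + x·(-4 - √(2)/2) - 1 + √(2)/2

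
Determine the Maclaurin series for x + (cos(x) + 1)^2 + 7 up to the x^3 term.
-2·x^2 + x + 11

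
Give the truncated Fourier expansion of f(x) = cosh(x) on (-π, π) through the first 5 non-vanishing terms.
-cos(x)·sinh(π)/π + 2·cos(2·x)·sinh(π)/(5·π) - cos(3·x)·sinh(π)/(5·π) + 2·cos(4·x)·sinh(π)/(17·π) + sinh(π)/π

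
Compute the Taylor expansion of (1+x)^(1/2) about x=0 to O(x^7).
-21·x^6/1024 + 7·x^5/256 - 5·x^4/128 + x^3/16 - x^2/8 + x/2 + 1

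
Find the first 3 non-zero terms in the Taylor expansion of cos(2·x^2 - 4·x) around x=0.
8·x^3 - 8·x^2 + 1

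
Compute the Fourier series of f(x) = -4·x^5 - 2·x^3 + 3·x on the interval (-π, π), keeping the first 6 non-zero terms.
(-930 - 8·π^4 + 156·π^2)·sin(x) + (-18·π^2 + 24 + 4·π^4)·sin(2·x) + (-8·π^4/3 - 86/81 + 124·π^2/27)·sin(3·x) + (-3·π^2/2 - 15/16 + 2·π^4)·sin(4·x) + (-8·π^4/5 + 678/625 + 12·π^2/25)·sin(5·x) + (-80/81 - 2·π^2/27 + 4·π^4/3)·sin(6·x)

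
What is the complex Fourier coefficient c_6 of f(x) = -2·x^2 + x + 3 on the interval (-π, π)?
Compute the real Fourier coefficients first: a_6 = -2/9, b_6 = -1/3.
Then c_6 = (a_6 − i·b_6)/2 = -1/9 + i/6.

Final answer: -1/9 + i/6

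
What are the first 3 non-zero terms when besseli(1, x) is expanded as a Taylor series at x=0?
x^5/384 + x^3/16 + x/2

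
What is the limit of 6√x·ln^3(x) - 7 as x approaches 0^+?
The product is a 0·∞ indeterminate form at x → 0⁺.
Rewrite the product as 6·ln^3(x) / x^(-1/2) and apply L'Hôpital, or use the standard hierarchy x^(-1/2) ≫ |ln x|^3 as x → 0⁺.
The indeterminate product → 0, so the limit = -7.

Final answer: -7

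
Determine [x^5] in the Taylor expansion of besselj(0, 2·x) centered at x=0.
Expand to order 5: besselj(0, 2·x) = x^4/4 - x^2 + 1 + O(x^6).
The coefficient of x^5 is 0.

Final answer: 0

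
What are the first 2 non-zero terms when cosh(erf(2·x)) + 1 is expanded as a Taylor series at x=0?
8·x^2/π + 2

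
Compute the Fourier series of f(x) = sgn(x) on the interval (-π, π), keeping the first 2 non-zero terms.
4·sin(x)/π + 4·sin(3·x)/(3·π)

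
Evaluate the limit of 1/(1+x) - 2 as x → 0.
Direct substitution at x = 0 gives -1.

Final answer: -1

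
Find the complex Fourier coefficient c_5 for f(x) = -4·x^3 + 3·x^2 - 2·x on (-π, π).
Compute the real Fourier coefficients first: a_5 = -12/25, b_5 = -8·π^2/5 - 52/125.
Then c_5 = (a_5 − i·b_5)/2 = -6/25 + 26·i/125 + 4·i·π^2/5.

Final answer: -6/25 + 26·i/125 + 4·i·π^2/5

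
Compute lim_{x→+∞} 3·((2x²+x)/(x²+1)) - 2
Evaluate the dominant behaviour as x → +∞; each term tends to a finite value or vanishes.
Limit = 4.

Final answer: 4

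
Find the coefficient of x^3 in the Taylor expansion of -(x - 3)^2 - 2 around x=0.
Expand to order 3: -(x - 3)^2 - 2 = -x^2 + 6·x - 11 + O(x^4).
The coefficient of x^3 is 0.

Final answer: 0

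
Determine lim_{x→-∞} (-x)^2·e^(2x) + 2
The product is a 0·∞ indeterminate form at x → -∞.
Rewrite the product as (-x)^2 / e^(-2x) (an ∞/∞ form) and apply L'Hôpital, or use the standard hierarchy e^(2|x|) ≫ |(-x)^2| as x → -∞.
The indeterminate product → 0, so the limit = 2.

Final answer: 2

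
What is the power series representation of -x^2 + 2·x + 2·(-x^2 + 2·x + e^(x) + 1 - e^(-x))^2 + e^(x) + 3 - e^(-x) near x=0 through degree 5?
-5·x^5/4 + 22·x^4/3 - 43·x^3/3 + 27·x^2 + 20·x + 5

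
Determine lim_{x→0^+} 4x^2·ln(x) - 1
The product is a 0·∞ indeterminate form at x → 0⁺.
Rewrite the product as 4·ln(x) / x^(-2) and apply L'Hôpital, or use the standard hierarchy x^(-2) ≫ |ln x| as x → 0⁺.
The indeterminate product → 0, so the limit = -1.

Final answer: -1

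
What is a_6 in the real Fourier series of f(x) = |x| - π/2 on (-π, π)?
a_6 = (1/π) ∫_{-π}^{π} f(x)·cos(6x) dx.
Evaluate the integral (use parity and integration by parts as needed): a_6 = 0.

Final answer: 0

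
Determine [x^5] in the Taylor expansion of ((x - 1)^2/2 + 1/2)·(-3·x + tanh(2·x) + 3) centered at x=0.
Expand to order 5: ((x - 1)^2/2 + 1/2)·(-3·x + tanh(2·x) + 3) = 44·x^5/15 + 8·x^4/3 - 19·x^3/6 + 5·x^2/2 - 4·x + 3 + O(x^6).
The coefficient of x^5 is 44/15.

Final answer: 44/15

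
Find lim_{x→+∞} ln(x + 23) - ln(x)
This is an ∞ − ∞ indeterminate form.
Combine the logarithms: ln(x+23) − ln(x) = ln((x+23)/(x)) = ln(1 + 23/(x)) → ln(1) = 0.
Limit = 0.

Final answer: 0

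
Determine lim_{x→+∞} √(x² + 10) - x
This is an ∞ − ∞ indeterminate form.
Multiply and divide by the conjugate √(x²+10) + x; the x² terms cancel, leaving 10/(√(x²+10)+x) → 0.
Limit = 0.

Final answer: 0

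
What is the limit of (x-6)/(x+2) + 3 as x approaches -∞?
Evaluate the dominant behaviour as x → -∞; each term tends to a finite value or vanishes.
Limit = 4.

Final answer: 4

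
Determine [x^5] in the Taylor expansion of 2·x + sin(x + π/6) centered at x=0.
Expand to order 5: 2·x + sin(x + π/6) = √(3)·x^5/240 + x^4/48 - √(3)·x^3/12 - x^2/4 + x·(√(3)/2 + 2) + 1/2 + O(x^6).
The coefficient of x^5 is √(3)/240.

Final answer: √(3)/240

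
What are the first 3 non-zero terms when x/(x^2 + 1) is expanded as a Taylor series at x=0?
x^5 - x^3 + x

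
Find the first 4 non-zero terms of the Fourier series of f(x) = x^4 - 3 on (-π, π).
(48 - 8·π^2)·cos(x) + (-3 + 2·π^2)·cos(2·x) + (16/27 - 8·π^2/9)·cos(3·x) - 3 + π^4/5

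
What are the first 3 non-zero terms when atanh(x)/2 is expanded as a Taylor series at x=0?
x^5/10 + x^3/6 + x/2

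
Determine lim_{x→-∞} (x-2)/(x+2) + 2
Evaluate the dominant behaviour as x → -∞; each term tends to a finite value or vanishes.
Limit = 3.

Final answer: 3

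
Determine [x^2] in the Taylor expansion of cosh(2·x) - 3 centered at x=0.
Expand to order 2: cosh(2·x) - 3 = 2·x^2 - 2 + O(x^3).
The coefficient of x^2 is 2.

Final answer: 2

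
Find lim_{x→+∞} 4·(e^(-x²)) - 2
Evaluate the dominant behaviour as x → +∞; each term tends to a finite value or vanishes.
Limit = -2.

Final answer: -2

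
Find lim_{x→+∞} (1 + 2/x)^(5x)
As x → +∞: write (1 + 2/x)^(5x) = ((1 + 2/x)^x)^5 → (e^2)^5 = e^10.
Limit = e^(10).

Final answer: e^(10)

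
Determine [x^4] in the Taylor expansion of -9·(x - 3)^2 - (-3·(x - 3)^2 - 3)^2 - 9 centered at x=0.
Expand to order 4: -9·(x - 3)^2 - (-3·(x - 3)^2 - 3)^2 - 9 = -9·x^4 + 108·x^3 - 513·x^2 + 1134·x - 990 + O(x^5).
The coefficient of x^4 is -9.

Final answer: -9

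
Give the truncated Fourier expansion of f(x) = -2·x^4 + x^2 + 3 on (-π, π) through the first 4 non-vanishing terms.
(-100 + 16·π^2)·cos(x) + (7 - 4·π^2)·cos(2·x) + (-44/27 + 16·π^2/9)·cos(3·x) - 2·π^4/5 + 3 + π^2/3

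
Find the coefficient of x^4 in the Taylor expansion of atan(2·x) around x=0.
Expand to order 4: atan(2·x) = -8·x^3/3 + 2·x + O(x^5).
The coefficient of x^4 is 0.

Final answer: 0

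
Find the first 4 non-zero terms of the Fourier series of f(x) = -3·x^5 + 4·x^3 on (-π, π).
(-768 - 6·π^4 + 128·π^2)·sin(x) + (-19·π^2 + 57/2 + 3·π^4)·sin(2·x) + (-2·π^4 - 128/27 + 64·π^2/9)·sin(3·x) + (-31·π^2/8 + 93/64 + 3·π^4/2)·sin(4·x)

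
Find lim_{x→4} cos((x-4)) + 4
Direct substitution at x = 4 gives 5.

Final answer: 5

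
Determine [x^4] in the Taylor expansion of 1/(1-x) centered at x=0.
Expand to order 4: 1/(1-x) = x^4 + x^3 + x^2 + x + 1 + O(x^5).
The coefficient of x^4 is 1.

Final answer: 1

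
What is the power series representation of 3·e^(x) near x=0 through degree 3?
x^3/2 + 3·x^2/2 + 3·x + 3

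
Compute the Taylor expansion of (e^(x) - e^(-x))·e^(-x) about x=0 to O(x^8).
8·x^7/315 - 4·x^6/45 + 4·x^5/15 - 2·x^4/3 + 4·x^3/3 - 2·x^2 + 2·x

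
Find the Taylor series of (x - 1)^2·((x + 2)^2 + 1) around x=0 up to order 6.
x^4 + 2·x^3 - 2·x^2 - 6·x + 5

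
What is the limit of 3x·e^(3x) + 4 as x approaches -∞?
The product is a 0·∞ indeterminate form at x → -∞.
Rewrite the product as 3x / e^(-3x) (an ∞/∞ form) and apply L'Hôpital, or use the standard hierarchy e^(3|x|) ≫ |x| as x → -∞.
The indeterminate product → 0, so the limit = 4.

Final answer: 4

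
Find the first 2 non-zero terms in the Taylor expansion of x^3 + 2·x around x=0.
x^3 + 2·x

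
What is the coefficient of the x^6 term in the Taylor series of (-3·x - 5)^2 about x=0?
Expand to order 6: (-3·x - 5)^2 = 9·x^2 + 30·x + 25 + O(x^7).
The coefficient of x^6 is 0.

Final answer: 0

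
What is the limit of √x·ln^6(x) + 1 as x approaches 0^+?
The product is a 0·∞ indeterminate form at x → 0⁺.
Rewrite the product as ln^6(x) / x^(-1/2) and apply L'Hôpital, or use the standard hierarchy x^(-1/2) ≫ |ln x|^6 as x → 0⁺.
The indeterminate product → 0, so the limit = 1.

Final answer: 1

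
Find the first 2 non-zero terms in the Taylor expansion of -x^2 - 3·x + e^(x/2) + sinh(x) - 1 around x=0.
-7·x^2/8 - 3·x/2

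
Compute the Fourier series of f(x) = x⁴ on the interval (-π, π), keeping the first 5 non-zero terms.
(48 - 8·π^2)·cos(x) + (-3 + 2·π^2)·cos(2·x) + (16/27 - 8·π^2/9)·cos(3·x) + (-3/16 + π^2/2)·cos(4·x) + π^4/5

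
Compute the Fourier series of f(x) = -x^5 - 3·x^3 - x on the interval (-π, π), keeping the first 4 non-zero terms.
(-206 - 2·π^4 + 34·π^2)·sin(x) + (-2·π^2 + 4 + π^4)·sin(2·x) + (-2·π^4/3 - 14·π^2/27 - 26/81)·sin(3·x) + (11/64 + 7·π^2/8 + π^4/2)·sin(4·x)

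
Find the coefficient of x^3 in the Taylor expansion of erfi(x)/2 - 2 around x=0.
Expand to order 3: erfi(x)/2 - 2 = x^3/(3·√(π)) + x/√(π) - 2 + O(x^4).
The coefficient of x^3 is 1/(3·√(π)).

Final answer: 1/(3·√(π))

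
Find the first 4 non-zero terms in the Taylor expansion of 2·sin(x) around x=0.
-x^7/2520 + x^5/60 - x^3/3 + 2·x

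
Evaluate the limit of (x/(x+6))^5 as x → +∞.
As x → +∞: x/(x+6) = 1/(1 + 6/x) → 1, and the 5th power of a limit-1 base also → 1.
Limit = 1.

Final answer: 1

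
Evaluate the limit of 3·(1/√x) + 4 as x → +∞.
Evaluate the dominant behaviour as x → +∞; each term tends to a finite value or vanishes.
Limit = 4.

Final answer: 4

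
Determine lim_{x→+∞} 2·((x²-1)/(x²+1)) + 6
Evaluate the dominant behaviour as x → +∞; each term tends to a finite value or vanishes.
Limit = 8.

Final answer: 8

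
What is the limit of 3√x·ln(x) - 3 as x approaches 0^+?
The product is a 0·∞ indeterminate form at x → 0⁺.
Rewrite the product as 3·ln(x) / x^(-1/2) and apply L'Hôpital, or use the standard hierarchy x^(-1/2) ≫ |ln x| as x → 0⁺.
The indeterminate product → 0, so the limit = -3.

Final answer: -3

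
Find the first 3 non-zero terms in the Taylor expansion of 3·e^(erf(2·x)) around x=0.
24·x^2/π + 12·x/√(π) + 3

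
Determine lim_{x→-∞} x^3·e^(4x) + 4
The product is a 0·∞ indeterminate form at x → -∞.
Rewrite the product as x^3 / e^(-4x) (an ∞/∞ form) and apply L'Hôpital, or use the standard hierarchy e^(4|x|) ≫ |x^3| as x → -∞.
The indeterminate product → 0, so the limit = 4.

Final answer: 4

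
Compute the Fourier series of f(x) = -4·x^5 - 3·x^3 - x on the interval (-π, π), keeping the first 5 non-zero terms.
(-926 - 8·π^4 + 154·π^2)·sin(x) + (-17·π^2 + 53/2 + 4·π^4)·sin(2·x) + (-8·π^4/3 - 266/81 + 106·π^2/27)·sin(3·x) + (-π^2 + 7/8 + 2·π^4)·sin(4·x) + (-8·π^4/5 - 262/625 + 2·π^2/25)·sin(5·x)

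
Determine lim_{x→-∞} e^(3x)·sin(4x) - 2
Evaluate the dominant behaviour as x → -∞; each term tends to a finite value or vanishes.
Limit = -2.

Final answer: -2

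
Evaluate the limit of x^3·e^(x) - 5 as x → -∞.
The product is a 0·∞ indeterminate form at x → -∞.
Rewrite the product as x^3 / e^(-x) (an ∞/∞ form) and apply L'Hôpital, or use the standard hierarchy e^(|x|) ≫ |x^3| as x → -∞.
The indeterminate product → 0, so the limit = -5.

Final answer: -5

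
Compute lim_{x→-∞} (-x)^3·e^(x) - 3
The product is a 0·∞ indeterminate form at x → -∞.
Rewrite the product as (-x)^3 / e^(-x) (an ∞/∞ form) and apply L'Hôpital, or use the standard hierarchy e^(|x|) ≫ |(-x)^3| as x → -∞.
The indeterminate product → 0, so the limit = -3.

Final answer: -3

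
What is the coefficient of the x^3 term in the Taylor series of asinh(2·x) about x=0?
Expand to order 3: asinh(2·x) = -4·x^3/3 + 2·x + O(x^4).
The coefficient of x^3 is -4/3.

Final answer: -4/3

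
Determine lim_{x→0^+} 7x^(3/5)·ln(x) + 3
The product is a 0·∞ indeterminate form at x → 0⁺.
Rewrite the product as 7·ln(x) / x^(-3/5) and apply L'Hôpital, or use the standard hierarchy x^(-3/5) ≫ |ln x| as x → 0⁺.
The indeterminate product → 0, so the limit = 3.

Final answer: 3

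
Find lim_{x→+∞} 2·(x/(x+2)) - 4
Evaluate the dominant behaviour as x → +∞; each term tends to a finite value or vanishes.
Limit = -2.

Final answer: -2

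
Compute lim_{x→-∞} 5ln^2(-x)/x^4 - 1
The quotient is an ∞/∞ indeterminate form as x → -∞.
Compare growth rates of the dominant terms (exponentials ≫ polynomials ≫ logarithms), or apply L'Hôpital's rule; the quotient → 0.
Adding the constant: 0 - 1 = -1. Limit = -1.

Final answer: -1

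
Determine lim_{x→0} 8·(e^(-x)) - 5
Direct substitution at x = 0 gives 3.

Final answer: 3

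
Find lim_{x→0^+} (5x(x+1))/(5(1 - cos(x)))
Both numerator and denominator → 0 as x → 0^+; this is a 0/0 indeterminate form.
Expand each to leading order near x = 0: numerator ~ 5·x, denominator ~ 5·x^2/2.
The limit of the ratio is ∞.

Final answer: ∞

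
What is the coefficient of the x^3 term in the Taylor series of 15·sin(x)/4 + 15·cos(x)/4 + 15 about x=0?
Expand to order 3: 15·sin(x)/4 + 15·cos(x)/4 + 15 = -5·x^3/8 - 15·x^2/8 + 15·x/4 + 75/4 + O(x^4).
The coefficient of x^3 is -5/8.

Final answer: -5/8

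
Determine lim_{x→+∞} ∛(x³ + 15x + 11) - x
This is an ∞ − ∞ indeterminate form.
Multiply by (A² + AB + B²)/(A² + AB + B²) where A = ∛(x³+15x + 11), B = x to use A³ − B³ = (A−B)(A²+AB+B²); the x³ terms cancel, leaving (15x + 11)/(A²+AB+B²) with denominator ~ 3x², so the limit is 0.
Limit = 0.

Final answer: 0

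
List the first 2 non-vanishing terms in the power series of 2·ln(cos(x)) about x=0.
-x^4/6 - x^2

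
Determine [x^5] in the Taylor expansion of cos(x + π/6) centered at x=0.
Expand to order 5: cos(x + π/6) = -x^5/240 + √(3)·x^4/48 + x^3/12 - √(3)·x^2/4 - x/2 + √(3)/2 + O(x^6).
The coefficient of x^5 is -1/240.

Final answer: -1/240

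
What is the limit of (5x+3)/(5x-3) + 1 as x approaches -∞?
Evaluate the dominant behaviour as x → -∞; each term tends to a finite value or vanishes.
Limit = 2.

Final answer: 2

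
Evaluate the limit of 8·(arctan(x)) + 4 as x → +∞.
Evaluate the dominant behaviour as x → +∞; each term tends to a finite value or vanishes.
Limit = 4 + 4·π.

Final answer: 4 + 4·π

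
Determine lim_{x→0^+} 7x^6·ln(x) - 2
The product is a 0·∞ indeterminate form at x → 0⁺.
Rewrite the product as 7·ln(x) / x^(-6) and apply L'Hôpital, or use the standard hierarchy x^(-6) ≫ |ln x| as x → 0⁺.
The indeterminate product → 0, so the limit = -2.

Final answer: -2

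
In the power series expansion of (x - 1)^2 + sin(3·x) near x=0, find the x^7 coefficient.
Expand to order 7: (x - 1)^2 + sin(3·x) = -243·x^7/560 + 81·x^5/40 - 9·x^3/2 + x^2 + x + 1 + O(x^8).
The coefficient of x^7 is -243/560.

Final answer: -243/560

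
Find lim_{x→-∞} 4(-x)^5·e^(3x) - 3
The product is a 0·∞ indeterminate form at x → -∞.
Rewrite the product as 4(-x)^5 / e^(-3x) (an ∞/∞ form) and apply L'Hôpital, or use the standard hierarchy e^(3|x|) ≫ |(-x)^5| as x → -∞.
The indeterminate product → 0, so the limit = -3.

Final answer: -3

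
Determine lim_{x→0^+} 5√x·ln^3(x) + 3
The product is a 0·∞ indeterminate form at x → 0⁺.
Rewrite the product as 5·ln^3(x) / x^(-1/2) and apply L'Hôpital, or use the standard hierarchy x^(-1/2) ≫ |ln x|^3 as x → 0⁺.
The indeterminate product → 0, so the limit = 3.

Final answer: 3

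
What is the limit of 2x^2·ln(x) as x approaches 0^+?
This is a 0·∞ indeterminate form at x → 0⁺.
Rewrite the product as 2·ln(x) / x^(-2) and apply L'Hôpital, or use the standard hierarchy x^(-2) ≫ |ln x| as x → 0⁺.
The indeterminate product → 0, so the limit = 0.

Final answer: 0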